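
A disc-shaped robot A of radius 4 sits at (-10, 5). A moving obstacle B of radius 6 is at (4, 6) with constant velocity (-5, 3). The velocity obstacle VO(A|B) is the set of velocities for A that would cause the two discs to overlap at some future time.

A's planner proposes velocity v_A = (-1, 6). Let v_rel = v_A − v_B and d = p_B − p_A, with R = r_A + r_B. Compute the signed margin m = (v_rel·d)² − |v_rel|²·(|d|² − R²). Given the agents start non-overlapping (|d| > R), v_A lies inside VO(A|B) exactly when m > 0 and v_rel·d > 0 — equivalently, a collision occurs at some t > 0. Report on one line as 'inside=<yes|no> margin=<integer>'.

d = (14, 1),  |d|² = 197;  R = 4+6 = 10,  c = 197−10² = 97
v_rel = (4, 3),  |v_rel|² = 25;  v_rel·d = (4)·(14) + (3)·(1) = 59
25·t² − 118·t + 97 = 0  ⇒  m = 59² − 25·97 = 1056
m = 1056 > 0,  v_rel·d = 59 > 0  ⇒  inside

inside=yes margin=1056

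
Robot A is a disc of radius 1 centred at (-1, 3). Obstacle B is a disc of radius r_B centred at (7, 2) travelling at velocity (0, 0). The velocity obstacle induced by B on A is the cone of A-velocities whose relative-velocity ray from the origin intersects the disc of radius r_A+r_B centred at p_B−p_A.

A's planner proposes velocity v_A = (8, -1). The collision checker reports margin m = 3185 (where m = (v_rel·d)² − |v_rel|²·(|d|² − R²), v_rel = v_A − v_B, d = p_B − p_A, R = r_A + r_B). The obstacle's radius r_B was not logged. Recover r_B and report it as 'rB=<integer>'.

m = 3185
d = (8, -1);  v_rel = (8, -1),  |v_rel|² = 65
v_rel×d = (8)·(-1) − (-1)·(8) = 0
since m = R²·65 − 0²:  R² = (0 + 3185) / 65 = 49
R = √49 = 7  ⇒  r_B = 7 − 1 = 6

rB=6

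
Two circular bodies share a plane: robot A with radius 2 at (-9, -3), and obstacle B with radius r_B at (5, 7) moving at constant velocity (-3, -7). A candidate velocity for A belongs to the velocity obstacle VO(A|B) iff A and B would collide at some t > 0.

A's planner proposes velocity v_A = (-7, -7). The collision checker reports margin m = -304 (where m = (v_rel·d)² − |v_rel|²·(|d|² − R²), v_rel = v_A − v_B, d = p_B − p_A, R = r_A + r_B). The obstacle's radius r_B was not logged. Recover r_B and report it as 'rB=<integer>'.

m = -304
d = (14, 10);  v_rel = (-4, 0),  |v_rel|² = 16
v_rel×d = (-4)·(10) − (0)·(14) = -40
since m = R²·16 − (-40)²:  R² = (1600 + -304) / 16 = 81
R = √81 = 9  ⇒  r_B = 9 − 2 = 7

rB=7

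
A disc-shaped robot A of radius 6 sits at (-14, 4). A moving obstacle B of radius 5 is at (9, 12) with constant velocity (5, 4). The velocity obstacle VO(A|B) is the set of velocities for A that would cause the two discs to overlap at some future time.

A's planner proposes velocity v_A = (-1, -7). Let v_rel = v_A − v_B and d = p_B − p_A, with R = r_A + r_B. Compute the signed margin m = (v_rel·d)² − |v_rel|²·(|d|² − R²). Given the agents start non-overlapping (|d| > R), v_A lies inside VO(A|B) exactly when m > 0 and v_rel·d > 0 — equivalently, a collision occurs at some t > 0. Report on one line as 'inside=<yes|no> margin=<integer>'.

d = (23, 8),  |d|² = 593;  R = 6+5 = 11,  c = 593−11² = 472
v_rel = (-6, -11),  |v_rel|² = 157;  v_rel·d = (-6)·(23) + (-11)·(8) = -226
157·t² + 452·t + 472 = 0  ⇒  m = (-226)² − 157·472 = -23028
m = -23028 < 0,  v_rel·d = -226 < 0  ⇒  outside

inside=no margin=-23028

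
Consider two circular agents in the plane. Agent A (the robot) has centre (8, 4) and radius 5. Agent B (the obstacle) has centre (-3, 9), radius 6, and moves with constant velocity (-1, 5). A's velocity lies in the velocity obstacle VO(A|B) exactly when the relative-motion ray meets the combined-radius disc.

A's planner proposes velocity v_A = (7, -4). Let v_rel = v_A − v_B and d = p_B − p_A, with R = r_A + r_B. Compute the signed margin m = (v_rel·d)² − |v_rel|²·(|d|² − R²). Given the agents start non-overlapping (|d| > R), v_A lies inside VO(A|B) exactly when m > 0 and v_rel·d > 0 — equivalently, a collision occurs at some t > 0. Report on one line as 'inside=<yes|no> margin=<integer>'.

d = (-11, 5),  |d|² = 146;  R = 5+6 = 11,  c = 146−11² = 25
v_rel = (8, -9),  |v_rel|² = 145;  v_rel·d = (8)·(-11) + (-9)·(5) = -133
145·t² + 266·t + 25 = 0  ⇒  m = (-133)² − 145·25 = 14064
m = 14064 > 0,  v_rel·d = -133 < 0  ⇒  outside

inside=no margin=14064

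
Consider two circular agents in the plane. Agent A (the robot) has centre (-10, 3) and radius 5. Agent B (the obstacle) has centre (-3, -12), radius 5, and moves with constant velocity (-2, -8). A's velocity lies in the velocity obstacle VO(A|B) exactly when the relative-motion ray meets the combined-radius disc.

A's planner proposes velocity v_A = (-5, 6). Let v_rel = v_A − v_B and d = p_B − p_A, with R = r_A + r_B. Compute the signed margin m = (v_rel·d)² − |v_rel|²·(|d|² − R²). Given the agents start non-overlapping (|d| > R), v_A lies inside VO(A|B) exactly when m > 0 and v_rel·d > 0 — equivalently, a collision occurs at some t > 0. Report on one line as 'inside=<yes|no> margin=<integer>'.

d = (7, -15),  |d|² = 274;  R = 5+5 = 10,  c = 274−10² = 174
v_rel = (-3, 14),  |v_rel|² = 205;  v_rel·d = (-3)·(7) + (14)·(-15) = -231
205·t² + 462·t + 174 = 0  ⇒  m = (-231)² − 205·174 = 17691
m = 17691 > 0,  v_rel·d = -231 < 0  ⇒  outside

inside=no margin=17691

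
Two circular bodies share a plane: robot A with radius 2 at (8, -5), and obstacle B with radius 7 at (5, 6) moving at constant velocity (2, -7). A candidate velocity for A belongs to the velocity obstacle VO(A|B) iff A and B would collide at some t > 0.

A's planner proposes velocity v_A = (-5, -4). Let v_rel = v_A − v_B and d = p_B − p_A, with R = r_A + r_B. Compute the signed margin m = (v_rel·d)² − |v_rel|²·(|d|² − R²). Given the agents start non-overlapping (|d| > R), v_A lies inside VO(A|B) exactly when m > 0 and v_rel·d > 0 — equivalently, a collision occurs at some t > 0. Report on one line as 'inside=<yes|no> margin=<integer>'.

d = (-3, 11),  |d|² = 130;  R = 2+7 = 9,  c = 130−9² = 49
v_rel = (-7, 3),  |v_rel|² = 58;  v_rel·d = (-7)·(-3) + (3)·(11) = 54
58·t² − 108·t + 49 = 0  ⇒  m = 54² − 58·49 = 74
m = 74 > 0,  v_rel·d = 54 > 0  ⇒  inside

inside=yes margin=74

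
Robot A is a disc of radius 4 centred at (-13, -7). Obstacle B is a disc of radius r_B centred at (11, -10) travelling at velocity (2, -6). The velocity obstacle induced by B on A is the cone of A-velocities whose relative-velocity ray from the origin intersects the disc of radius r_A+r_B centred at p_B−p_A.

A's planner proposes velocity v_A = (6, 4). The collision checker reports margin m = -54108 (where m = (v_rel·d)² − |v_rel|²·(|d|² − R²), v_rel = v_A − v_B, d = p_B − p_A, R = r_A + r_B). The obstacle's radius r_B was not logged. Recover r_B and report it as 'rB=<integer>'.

m = -54108
d = (24, -3);  v_rel = (4, 10),  |v_rel|² = 116
v_rel×d = (4)·(-3) − (10)·(24) = -252
since m = R²·116 − (-252)²:  R² = (63504 + -54108) / 116 = 81
R = √81 = 9  ⇒  r_B = 9 − 4 = 5

rB=5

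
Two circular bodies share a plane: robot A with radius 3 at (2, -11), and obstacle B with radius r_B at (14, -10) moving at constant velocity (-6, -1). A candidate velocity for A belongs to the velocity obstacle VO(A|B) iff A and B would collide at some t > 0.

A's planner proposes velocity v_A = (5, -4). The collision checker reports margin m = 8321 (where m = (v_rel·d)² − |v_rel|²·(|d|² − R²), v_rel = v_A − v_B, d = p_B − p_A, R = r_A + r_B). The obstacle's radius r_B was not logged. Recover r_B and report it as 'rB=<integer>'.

m = 8321
d = (12, 1);  v_rel = (11, -3),  |v_rel|² = 130
v_rel×d = (11)·(1) − (-3)·(12) = 47
since m = R²·130 − 47²:  R² = (2209 + 8321) / 130 = 81
R = √81 = 9  ⇒  r_B = 9 − 3 = 6

rB=6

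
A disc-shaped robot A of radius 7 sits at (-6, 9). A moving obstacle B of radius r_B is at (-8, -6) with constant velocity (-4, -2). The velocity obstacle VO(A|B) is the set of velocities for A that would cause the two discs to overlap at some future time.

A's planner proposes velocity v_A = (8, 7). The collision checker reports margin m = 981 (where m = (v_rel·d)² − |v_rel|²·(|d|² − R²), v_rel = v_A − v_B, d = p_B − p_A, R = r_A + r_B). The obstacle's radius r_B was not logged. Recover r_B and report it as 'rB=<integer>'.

m = 981
d = (-2, -15);  v_rel = (12, 9),  |v_rel|² = 225
v_rel×d = (12)·(-15) − (9)·(-2) = -162
since m = R²·225 − (-162)²:  R² = (26244 + 981) / 225 = 121
R = √121 = 11  ⇒  r_B = 11 − 7 = 4

rB=4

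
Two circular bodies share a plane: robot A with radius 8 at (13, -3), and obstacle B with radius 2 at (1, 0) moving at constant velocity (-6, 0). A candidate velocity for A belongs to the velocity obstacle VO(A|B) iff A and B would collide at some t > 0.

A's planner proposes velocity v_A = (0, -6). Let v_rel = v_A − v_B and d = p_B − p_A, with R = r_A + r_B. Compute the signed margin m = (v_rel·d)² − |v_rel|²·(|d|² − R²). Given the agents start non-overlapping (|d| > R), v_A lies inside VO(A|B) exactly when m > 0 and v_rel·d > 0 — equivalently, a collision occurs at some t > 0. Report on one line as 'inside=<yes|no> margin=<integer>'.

d = (-12, 3),  |d|² = 153;  R = 8+2 = 10,  c = 153−10² = 53
v_rel = (6, -6),  |v_rel|² = 72;  v_rel·d = (6)·(-12) + (-6)·(3) = -90
72·t² + 180·t + 53 = 0  ⇒  m = (-90)² − 72·53 = 4284
m = 4284 > 0,  v_rel·d = -90 < 0  ⇒  outside

inside=no margin=4284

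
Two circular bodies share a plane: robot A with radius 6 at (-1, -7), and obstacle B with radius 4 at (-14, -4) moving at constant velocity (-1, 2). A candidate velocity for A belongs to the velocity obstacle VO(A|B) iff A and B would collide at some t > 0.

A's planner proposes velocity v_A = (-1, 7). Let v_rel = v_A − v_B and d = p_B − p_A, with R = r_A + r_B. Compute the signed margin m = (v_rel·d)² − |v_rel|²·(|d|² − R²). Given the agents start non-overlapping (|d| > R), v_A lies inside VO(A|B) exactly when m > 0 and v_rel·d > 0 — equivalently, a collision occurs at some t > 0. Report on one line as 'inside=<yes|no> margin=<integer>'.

d = (-13, 3),  |d|² = 178;  R = 6+4 = 10,  c = 178−10² = 78
v_rel = (0, 5),  |v_rel|² = 25;  v_rel·d = (0)·(-13) + (5)·(3) = 15
25·t² − 30·t + 78 = 0  ⇒  m = 15² − 25·78 = -1725
m = -1725 < 0,  v_rel·d = 15 > 0  ⇒  outside

inside=no margin=-1725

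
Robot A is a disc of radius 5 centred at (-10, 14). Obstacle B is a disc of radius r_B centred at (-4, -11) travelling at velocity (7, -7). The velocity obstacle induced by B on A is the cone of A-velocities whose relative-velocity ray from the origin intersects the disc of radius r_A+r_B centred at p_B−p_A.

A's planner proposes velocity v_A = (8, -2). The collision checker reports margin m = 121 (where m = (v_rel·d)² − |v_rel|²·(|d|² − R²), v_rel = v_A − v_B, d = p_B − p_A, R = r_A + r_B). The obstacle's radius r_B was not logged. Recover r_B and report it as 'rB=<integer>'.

m = 121
d = (6, -25);  v_rel = (1, 5),  |v_rel|² = 26
v_rel×d = (1)·(-25) − (5)·(6) = -55
since m = R²·26 − (-55)²:  R² = (3025 + 121) / 26 = 121
R = √121 = 11  ⇒  r_B = 11 − 5 = 6

rB=6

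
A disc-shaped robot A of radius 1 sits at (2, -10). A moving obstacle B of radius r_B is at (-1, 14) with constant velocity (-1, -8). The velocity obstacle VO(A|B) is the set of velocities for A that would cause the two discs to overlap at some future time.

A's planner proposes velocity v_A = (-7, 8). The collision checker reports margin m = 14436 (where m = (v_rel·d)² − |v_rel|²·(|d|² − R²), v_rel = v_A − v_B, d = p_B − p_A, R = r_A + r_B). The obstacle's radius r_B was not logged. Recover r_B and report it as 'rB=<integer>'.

m = 14436
d = (-3, 24);  v_rel = (-6, 16),  |v_rel|² = 292
v_rel×d = (-6)·(24) − (16)·(-3) = -96
since m = R²·292 − (-96)²:  R² = (9216 + 14436) / 292 = 81
R = √81 = 9  ⇒  r_B = 9 − 1 = 8

rB=8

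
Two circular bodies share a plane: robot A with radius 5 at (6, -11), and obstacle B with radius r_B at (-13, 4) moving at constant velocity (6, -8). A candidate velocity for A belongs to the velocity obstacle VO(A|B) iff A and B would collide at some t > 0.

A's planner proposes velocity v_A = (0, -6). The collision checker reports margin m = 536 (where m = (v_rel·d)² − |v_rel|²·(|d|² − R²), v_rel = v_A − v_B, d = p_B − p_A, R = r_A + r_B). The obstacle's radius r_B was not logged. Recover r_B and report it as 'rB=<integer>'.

m = 536
d = (-19, 15);  v_rel = (-6, 2),  |v_rel|² = 40
v_rel×d = (-6)·(15) − (2)·(-19) = -52
since m = R²·40 − (-52)²:  R² = (2704 + 536) / 40 = 81
R = √81 = 9  ⇒  r_B = 9 − 5 = 4

rB=4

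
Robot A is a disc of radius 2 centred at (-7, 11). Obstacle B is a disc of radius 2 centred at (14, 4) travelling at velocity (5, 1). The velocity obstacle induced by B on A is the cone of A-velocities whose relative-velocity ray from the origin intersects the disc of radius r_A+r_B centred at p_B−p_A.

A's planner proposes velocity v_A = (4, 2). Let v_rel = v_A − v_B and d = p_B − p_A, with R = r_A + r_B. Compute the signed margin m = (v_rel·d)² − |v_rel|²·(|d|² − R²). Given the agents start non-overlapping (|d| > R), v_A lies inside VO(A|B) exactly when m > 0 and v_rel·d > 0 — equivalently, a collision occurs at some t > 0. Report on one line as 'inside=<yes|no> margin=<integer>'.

d = (21, -7),  |d|² = 490;  R = 2+2 = 4,  c = 490−4² = 474
v_rel = (-1, 1),  |v_rel|² = 2;  v_rel·d = (-1)·(21) + (1)·(-7) = -28
2·t² + 56·t + 474 = 0  ⇒  m = (-28)² − 2·474 = -164
m = -164 < 0,  v_rel·d = -28 < 0  ⇒  outside

inside=no margin=-164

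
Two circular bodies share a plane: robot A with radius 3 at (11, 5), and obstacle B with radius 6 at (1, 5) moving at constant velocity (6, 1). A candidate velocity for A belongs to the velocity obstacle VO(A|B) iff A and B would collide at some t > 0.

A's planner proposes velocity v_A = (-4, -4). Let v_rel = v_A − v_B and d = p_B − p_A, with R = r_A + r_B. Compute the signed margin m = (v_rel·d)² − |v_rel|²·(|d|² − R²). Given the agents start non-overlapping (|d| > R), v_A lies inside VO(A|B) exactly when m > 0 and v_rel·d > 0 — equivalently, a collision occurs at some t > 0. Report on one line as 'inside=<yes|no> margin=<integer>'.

d = (-10, 0),  |d|² = 100;  R = 3+6 = 9,  c = 100−9² = 19
v_rel = (-10, -5),  |v_rel|² = 125;  v_rel·d = (-10)·(-10) + (-5)·(0) = 100
125·t² − 200·t + 19 = 0  ⇒  m = 100² − 125·19 = 7625
m = 7625 > 0,  v_rel·d = 100 > 0  ⇒  inside

inside=yes margin=7625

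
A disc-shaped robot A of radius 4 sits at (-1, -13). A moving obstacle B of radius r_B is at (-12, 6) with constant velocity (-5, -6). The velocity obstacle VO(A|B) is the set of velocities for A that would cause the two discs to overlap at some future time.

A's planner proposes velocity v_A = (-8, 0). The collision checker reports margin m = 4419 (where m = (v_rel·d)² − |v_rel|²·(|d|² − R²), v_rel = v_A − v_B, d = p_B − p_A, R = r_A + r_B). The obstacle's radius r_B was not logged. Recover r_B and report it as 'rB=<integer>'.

m = 4419
d = (-11, 19);  v_rel = (-3, 6),  |v_rel|² = 45
v_rel×d = (-3)·(19) − (6)·(-11) = 9
since m = R²·45 − 9²:  R² = (81 + 4419) / 45 = 100
R = √100 = 10  ⇒  r_B = 10 − 4 = 6

rB=6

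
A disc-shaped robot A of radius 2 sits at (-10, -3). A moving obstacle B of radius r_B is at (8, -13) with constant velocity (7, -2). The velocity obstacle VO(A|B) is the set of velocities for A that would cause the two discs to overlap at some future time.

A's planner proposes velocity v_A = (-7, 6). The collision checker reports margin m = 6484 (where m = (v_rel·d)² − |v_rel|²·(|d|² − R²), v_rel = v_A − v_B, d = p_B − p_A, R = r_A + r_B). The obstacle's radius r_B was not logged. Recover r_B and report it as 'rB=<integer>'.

m = 6484
d = (18, -10);  v_rel = (-14, 8),  |v_rel|² = 260
v_rel×d = (-14)·(-10) − (8)·(18) = -4
since m = R²·260 − (-4)²:  R² = (16 + 6484) / 260 = 25
R = √25 = 5  ⇒  r_B = 5 − 2 = 3

rB=3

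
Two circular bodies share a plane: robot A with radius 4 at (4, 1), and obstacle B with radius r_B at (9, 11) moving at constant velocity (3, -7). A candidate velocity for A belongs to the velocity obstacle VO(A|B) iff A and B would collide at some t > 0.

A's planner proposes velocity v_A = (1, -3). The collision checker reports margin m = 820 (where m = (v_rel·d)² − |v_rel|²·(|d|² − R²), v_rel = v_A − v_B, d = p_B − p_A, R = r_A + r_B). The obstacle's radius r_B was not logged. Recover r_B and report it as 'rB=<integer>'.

m = 820
d = (5, 10);  v_rel = (-2, 4),  |v_rel|² = 20
v_rel×d = (-2)·(10) − (4)·(5) = -40
since m = R²·20 − (-40)²:  R² = (1600 + 820) / 20 = 121
R = √121 = 11  ⇒  r_B = 11 − 4 = 7

rB=7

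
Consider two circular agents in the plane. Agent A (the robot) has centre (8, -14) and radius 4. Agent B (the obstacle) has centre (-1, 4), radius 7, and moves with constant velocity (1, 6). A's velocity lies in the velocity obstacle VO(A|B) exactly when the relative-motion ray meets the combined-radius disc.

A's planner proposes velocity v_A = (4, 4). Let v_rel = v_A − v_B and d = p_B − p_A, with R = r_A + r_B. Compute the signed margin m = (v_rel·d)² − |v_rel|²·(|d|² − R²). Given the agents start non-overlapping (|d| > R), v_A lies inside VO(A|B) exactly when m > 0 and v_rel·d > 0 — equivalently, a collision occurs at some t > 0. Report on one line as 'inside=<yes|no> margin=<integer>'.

d = (-9, 18),  |d|² = 405;  R = 4+7 = 11,  c = 405−11² = 284
v_rel = (3, -2),  |v_rel|² = 13;  v_rel·d = (3)·(-9) + (-2)·(18) = -63
13·t² + 126·t + 284 = 0  ⇒  m = (-63)² − 13·284 = 277
m = 277 > 0,  v_rel·d = -63 < 0  ⇒  outside

inside=no margin=277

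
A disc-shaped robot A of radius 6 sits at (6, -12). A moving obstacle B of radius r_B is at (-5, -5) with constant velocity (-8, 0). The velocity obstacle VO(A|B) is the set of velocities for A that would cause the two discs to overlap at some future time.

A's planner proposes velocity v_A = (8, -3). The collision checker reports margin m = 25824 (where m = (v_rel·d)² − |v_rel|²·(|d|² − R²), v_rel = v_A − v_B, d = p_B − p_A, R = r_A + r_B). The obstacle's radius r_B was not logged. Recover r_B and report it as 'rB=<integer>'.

m = 25824
d = (-11, 7);  v_rel = (16, -3),  |v_rel|² = 265
v_rel×d = (16)·(7) − (-3)·(-11) = 79
since m = R²·265 − 79²:  R² = (6241 + 25824) / 265 = 121
R = √121 = 11  ⇒  r_B = 11 − 6 = 5

rB=5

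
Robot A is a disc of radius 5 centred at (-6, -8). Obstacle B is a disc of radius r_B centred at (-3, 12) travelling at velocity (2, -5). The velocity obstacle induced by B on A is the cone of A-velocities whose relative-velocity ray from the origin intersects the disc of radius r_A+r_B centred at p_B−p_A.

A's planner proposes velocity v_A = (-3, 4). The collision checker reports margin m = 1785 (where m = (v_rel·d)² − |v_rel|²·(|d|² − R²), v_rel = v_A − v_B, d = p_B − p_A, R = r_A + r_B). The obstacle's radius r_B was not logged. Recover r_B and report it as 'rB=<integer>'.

m = 1785
d = (3, 20);  v_rel = (-5, 9),  |v_rel|² = 106
v_rel×d = (-5)·(20) − (9)·(3) = -127
since m = R²·106 − (-127)²:  R² = (16129 + 1785) / 106 = 169
R = √169 = 13  ⇒  r_B = 13 − 5 = 8

rB=8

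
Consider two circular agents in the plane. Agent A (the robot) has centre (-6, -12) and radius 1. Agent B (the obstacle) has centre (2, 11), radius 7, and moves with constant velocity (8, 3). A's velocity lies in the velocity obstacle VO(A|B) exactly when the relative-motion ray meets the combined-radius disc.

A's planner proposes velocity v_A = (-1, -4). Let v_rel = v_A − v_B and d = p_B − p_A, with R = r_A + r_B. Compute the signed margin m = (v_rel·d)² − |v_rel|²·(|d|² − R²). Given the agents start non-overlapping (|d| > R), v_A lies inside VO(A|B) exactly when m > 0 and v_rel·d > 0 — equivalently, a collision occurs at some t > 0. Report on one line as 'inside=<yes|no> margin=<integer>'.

d = (8, 23),  |d|² = 593;  R = 1+7 = 8,  c = 593−8² = 529
v_rel = (-9, -7),  |v_rel|² = 130;  v_rel·d = (-9)·(8) + (-7)·(23) = -233
130·t² + 466·t + 529 = 0  ⇒  m = (-233)² − 130·529 = -14481
m = -14481 < 0,  v_rel·d = -233 < 0  ⇒  outside

inside=no margin=-14481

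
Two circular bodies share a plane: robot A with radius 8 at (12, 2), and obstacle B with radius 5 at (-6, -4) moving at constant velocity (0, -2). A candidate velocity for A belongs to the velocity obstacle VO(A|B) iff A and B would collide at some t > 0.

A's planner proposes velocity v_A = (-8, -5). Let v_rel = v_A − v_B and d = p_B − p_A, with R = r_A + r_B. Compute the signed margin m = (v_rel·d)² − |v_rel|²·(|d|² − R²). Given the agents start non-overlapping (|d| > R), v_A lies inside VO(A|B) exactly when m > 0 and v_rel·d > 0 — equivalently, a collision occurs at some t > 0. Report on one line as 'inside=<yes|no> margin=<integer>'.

d = (-18, -6),  |d|² = 360;  R = 8+5 = 13,  c = 360−13² = 191
v_rel = (-8, -3),  |v_rel|² = 73;  v_rel·d = (-8)·(-18) + (-3)·(-6) = 162
73·t² − 324·t + 191 = 0  ⇒  m = 162² − 73·191 = 12301
m = 12301 > 0,  v_rel·d = 162 > 0  ⇒  inside

inside=yes margin=12301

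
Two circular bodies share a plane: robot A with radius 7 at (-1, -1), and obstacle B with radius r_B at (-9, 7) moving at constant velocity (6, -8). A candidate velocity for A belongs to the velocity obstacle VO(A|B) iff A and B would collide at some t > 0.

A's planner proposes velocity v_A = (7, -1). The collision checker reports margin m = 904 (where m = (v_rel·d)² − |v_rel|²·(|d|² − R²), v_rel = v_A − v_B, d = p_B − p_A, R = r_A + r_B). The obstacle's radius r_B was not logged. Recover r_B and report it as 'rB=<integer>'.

m = 904
d = (-8, 8);  v_rel = (1, 7),  |v_rel|² = 50
v_rel×d = (1)·(8) − (7)·(-8) = 64
since m = R²·50 − 64²:  R² = (4096 + 904) / 50 = 100
R = √100 = 10  ⇒  r_B = 10 − 7 = 3

rB=3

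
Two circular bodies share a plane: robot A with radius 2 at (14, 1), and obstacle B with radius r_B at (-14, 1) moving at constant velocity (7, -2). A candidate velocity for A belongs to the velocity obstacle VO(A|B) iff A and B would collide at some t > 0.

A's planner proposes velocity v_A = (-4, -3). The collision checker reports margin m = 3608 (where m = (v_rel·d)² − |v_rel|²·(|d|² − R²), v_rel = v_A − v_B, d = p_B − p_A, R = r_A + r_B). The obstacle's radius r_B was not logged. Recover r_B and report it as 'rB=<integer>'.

m = 3608
d = (-28, 0);  v_rel = (-11, -1),  |v_rel|² = 122
v_rel×d = (-11)·(0) − (-1)·(-28) = -28
since m = R²·122 − (-28)²:  R² = (784 + 3608) / 122 = 36
R = √36 = 6  ⇒  r_B = 6 − 2 = 4

rB=4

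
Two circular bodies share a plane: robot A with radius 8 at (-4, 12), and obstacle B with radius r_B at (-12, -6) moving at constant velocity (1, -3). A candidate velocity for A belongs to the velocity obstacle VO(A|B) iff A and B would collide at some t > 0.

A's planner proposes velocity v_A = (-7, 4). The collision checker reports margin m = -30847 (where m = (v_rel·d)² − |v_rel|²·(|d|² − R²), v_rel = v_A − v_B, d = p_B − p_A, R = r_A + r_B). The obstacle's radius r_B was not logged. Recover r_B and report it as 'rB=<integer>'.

m = -30847
d = (-8, -18);  v_rel = (-8, 7),  |v_rel|² = 113
v_rel×d = (-8)·(-18) − (7)·(-8) = 200
since m = R²·113 − 200²:  R² = (40000 + -30847) / 113 = 81
R = √81 = 9  ⇒  r_B = 9 − 8 = 1

rB=1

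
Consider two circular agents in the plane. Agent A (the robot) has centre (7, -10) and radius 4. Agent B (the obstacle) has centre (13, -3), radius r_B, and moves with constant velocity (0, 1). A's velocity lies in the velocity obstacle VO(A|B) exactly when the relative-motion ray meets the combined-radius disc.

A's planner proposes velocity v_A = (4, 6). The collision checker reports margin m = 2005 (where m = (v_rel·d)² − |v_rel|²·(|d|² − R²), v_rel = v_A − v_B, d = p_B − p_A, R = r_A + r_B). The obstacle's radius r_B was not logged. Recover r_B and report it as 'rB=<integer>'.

m = 2005
d = (6, 7);  v_rel = (4, 5),  |v_rel|² = 41
v_rel×d = (4)·(7) − (5)·(6) = -2
since m = R²·41 − (-2)²:  R² = (4 + 2005) / 41 = 49
R = √49 = 7  ⇒  r_B = 7 − 4 = 3

rB=3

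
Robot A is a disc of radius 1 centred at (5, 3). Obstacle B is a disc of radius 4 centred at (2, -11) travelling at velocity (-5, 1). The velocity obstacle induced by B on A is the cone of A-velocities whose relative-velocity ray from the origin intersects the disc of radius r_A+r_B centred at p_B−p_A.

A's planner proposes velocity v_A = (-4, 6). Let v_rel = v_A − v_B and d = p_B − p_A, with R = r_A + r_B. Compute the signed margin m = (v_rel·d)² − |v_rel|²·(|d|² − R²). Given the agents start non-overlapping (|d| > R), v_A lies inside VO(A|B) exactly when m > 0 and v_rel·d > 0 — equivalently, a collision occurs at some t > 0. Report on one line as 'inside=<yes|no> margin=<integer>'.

d = (-3, -14),  |d|² = 205;  R = 1+4 = 5,  c = 205−5² = 180
v_rel = (1, 5),  |v_rel|² = 26;  v_rel·d = (1)·(-3) + (5)·(-14) = -73
26·t² + 146·t + 180 = 0  ⇒  m = (-73)² − 26·180 = 649
m = 649 > 0,  v_rel·d = -73 < 0  ⇒  outside

inside=no margin=649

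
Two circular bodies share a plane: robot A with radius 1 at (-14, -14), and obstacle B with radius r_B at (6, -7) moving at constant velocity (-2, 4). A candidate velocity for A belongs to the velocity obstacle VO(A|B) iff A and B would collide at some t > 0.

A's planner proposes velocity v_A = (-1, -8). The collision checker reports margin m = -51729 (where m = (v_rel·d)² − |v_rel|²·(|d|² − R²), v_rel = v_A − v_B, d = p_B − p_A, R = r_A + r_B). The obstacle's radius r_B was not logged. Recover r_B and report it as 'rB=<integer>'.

m = -51729
d = (20, 7);  v_rel = (1, -12),  |v_rel|² = 145
v_rel×d = (1)·(7) − (-12)·(20) = 247
since m = R²·145 − 247²:  R² = (61009 + -51729) / 145 = 64
R = √64 = 8  ⇒  r_B = 8 − 1 = 7

rB=7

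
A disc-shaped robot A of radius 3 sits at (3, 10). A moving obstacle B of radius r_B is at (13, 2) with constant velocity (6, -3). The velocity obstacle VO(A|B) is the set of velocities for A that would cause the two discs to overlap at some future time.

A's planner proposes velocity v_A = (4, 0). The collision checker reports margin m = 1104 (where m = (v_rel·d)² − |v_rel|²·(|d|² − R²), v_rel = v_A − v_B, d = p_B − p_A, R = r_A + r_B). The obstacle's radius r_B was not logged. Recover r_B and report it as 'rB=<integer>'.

m = 1104
d = (10, -8);  v_rel = (-2, 3),  |v_rel|² = 13
v_rel×d = (-2)·(-8) − (3)·(10) = -14
since m = R²·13 − (-14)²:  R² = (196 + 1104) / 13 = 100
R = √100 = 10  ⇒  r_B = 10 − 3 = 7

rB=7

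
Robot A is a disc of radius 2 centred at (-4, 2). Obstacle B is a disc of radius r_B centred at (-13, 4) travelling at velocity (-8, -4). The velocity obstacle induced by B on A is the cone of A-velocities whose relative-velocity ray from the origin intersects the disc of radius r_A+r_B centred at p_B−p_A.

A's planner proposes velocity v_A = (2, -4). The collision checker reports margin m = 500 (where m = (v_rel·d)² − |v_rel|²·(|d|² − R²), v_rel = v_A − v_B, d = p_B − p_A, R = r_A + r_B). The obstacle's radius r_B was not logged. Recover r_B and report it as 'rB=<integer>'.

m = 500
d = (-9, 2);  v_rel = (10, 0),  |v_rel|² = 100
v_rel×d = (10)·(2) − (0)·(-9) = 20
since m = R²·100 − 20²:  R² = (400 + 500) / 100 = 9
R = √9 = 3  ⇒  r_B = 3 − 2 = 1

rB=1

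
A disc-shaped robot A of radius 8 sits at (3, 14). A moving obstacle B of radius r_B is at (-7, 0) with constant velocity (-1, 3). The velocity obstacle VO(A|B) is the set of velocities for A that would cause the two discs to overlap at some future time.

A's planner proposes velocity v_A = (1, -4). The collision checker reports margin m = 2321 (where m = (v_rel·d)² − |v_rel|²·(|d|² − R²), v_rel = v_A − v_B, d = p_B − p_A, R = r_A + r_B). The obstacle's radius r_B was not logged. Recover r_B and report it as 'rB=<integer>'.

m = 2321
d = (-10, -14);  v_rel = (2, -7),  |v_rel|² = 53
v_rel×d = (2)·(-14) − (-7)·(-10) = -98
since m = R²·53 − (-98)²:  R² = (9604 + 2321) / 53 = 225
R = √225 = 15  ⇒  r_B = 15 − 8 = 7

rB=7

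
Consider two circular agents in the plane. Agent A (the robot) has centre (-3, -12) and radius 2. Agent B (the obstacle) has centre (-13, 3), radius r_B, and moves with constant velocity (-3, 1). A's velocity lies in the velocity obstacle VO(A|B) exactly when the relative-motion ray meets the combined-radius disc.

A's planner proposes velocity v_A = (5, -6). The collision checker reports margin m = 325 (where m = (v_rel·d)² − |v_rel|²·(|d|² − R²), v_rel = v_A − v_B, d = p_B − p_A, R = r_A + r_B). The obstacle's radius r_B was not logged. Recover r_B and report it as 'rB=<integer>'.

m = 325
d = (-10, 15);  v_rel = (8, -7),  |v_rel|² = 113
v_rel×d = (8)·(15) − (-7)·(-10) = 50
since m = R²·113 − 50²:  R² = (2500 + 325) / 113 = 25
R = √25 = 5  ⇒  r_B = 5 − 2 = 3

rB=3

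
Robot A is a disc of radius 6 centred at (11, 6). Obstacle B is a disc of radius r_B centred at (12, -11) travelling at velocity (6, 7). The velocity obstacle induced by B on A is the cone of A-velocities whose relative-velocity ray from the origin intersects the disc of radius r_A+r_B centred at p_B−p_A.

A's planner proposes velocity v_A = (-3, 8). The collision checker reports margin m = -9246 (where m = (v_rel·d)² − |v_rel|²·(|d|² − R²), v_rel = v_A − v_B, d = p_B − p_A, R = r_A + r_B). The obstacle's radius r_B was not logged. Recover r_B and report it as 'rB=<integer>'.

m = -9246
d = (1, -17);  v_rel = (-9, 1),  |v_rel|² = 82
v_rel×d = (-9)·(-17) − (1)·(1) = 152
since m = R²·82 − 152²:  R² = (23104 + -9246) / 82 = 169
R = √169 = 13  ⇒  r_B = 13 − 6 = 7

rB=7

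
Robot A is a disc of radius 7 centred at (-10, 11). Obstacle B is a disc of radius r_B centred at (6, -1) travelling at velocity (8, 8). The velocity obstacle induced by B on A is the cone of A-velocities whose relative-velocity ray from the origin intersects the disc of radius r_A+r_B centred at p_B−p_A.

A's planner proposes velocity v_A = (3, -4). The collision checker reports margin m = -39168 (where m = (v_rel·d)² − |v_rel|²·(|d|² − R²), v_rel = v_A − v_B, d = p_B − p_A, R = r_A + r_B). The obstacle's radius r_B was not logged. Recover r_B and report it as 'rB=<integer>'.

m = -39168
d = (16, -12);  v_rel = (-5, -12),  |v_rel|² = 169
v_rel×d = (-5)·(-12) − (-12)·(16) = 252
since m = R²·169 − 252²:  R² = (63504 + -39168) / 169 = 144
R = √144 = 12  ⇒  r_B = 12 − 7 = 5

rB=5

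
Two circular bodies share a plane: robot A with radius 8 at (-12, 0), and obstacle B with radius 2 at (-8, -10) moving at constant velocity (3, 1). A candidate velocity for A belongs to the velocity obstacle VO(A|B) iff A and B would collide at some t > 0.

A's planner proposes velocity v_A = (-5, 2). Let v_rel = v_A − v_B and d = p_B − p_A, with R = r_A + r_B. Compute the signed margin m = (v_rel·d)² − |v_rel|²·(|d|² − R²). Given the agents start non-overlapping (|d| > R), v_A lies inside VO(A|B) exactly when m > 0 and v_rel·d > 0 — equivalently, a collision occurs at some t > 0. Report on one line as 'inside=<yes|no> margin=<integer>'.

d = (4, -10),  |d|² = 116;  R = 8+2 = 10,  c = 116−10² = 16
v_rel = (-8, 1),  |v_rel|² = 65;  v_rel·d = (-8)·(4) + (1)·(-10) = -42
65·t² + 84·t + 16 = 0  ⇒  m = (-42)² − 65·16 = 724
m = 724 > 0,  v_rel·d = -42 < 0  ⇒  outside

inside=no margin=724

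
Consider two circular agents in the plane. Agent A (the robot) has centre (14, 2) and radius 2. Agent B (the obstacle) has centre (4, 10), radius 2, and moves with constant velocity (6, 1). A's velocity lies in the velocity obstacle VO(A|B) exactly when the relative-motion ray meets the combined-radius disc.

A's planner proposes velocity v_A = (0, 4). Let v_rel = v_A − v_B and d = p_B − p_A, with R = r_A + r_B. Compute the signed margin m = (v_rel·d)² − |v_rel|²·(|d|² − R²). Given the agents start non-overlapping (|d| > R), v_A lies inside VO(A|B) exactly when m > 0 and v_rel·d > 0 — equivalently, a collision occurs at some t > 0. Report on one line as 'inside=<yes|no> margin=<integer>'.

d = (-10, 8),  |d|² = 164;  R = 2+2 = 4,  c = 164−4² = 148
v_rel = (-6, 3),  |v_rel|² = 45;  v_rel·d = (-6)·(-10) + (3)·(8) = 84
45·t² − 168·t + 148 = 0  ⇒  m = 84² − 45·148 = 396
m = 396 > 0,  v_rel·d = 84 > 0  ⇒  inside

inside=yes margin=396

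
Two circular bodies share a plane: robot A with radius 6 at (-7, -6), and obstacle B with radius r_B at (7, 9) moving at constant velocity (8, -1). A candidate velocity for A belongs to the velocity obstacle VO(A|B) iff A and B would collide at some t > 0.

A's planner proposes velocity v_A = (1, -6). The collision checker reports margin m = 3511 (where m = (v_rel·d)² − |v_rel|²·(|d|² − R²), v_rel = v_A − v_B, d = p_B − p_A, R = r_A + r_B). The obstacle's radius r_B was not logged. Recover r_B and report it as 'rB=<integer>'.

m = 3511
d = (14, 15);  v_rel = (-7, -5),  |v_rel|² = 74
v_rel×d = (-7)·(15) − (-5)·(14) = -35
since m = R²·74 − (-35)²:  R² = (1225 + 3511) / 74 = 64
R = √64 = 8  ⇒  r_B = 8 − 6 = 2

rB=2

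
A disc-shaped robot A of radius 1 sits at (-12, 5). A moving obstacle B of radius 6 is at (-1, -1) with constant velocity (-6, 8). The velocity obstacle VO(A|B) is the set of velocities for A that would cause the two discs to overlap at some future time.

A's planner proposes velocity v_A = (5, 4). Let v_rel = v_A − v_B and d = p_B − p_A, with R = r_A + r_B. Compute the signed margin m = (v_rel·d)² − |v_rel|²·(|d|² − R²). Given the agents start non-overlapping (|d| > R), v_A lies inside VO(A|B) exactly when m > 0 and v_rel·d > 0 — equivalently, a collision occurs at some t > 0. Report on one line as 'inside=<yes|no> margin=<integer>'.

d = (11, -6),  |d|² = 157;  R = 1+6 = 7,  c = 157−7² = 108
v_rel = (11, -4),  |v_rel|² = 137;  v_rel·d = (11)·(11) + (-4)·(-6) = 145
137·t² − 290·t + 108 = 0  ⇒  m = 145² − 137·108 = 6229
m = 6229 > 0,  v_rel·d = 145 > 0  ⇒  inside

inside=yes margin=6229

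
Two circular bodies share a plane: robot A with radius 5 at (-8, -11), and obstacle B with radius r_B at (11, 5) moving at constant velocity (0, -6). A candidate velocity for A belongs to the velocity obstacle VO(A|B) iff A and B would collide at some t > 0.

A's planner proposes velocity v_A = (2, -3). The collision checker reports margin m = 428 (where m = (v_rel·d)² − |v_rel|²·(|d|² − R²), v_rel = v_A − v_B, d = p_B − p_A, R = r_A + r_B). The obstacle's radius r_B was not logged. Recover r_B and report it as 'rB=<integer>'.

m = 428
d = (19, 16);  v_rel = (2, 3),  |v_rel|² = 13
v_rel×d = (2)·(16) − (3)·(19) = -25
since m = R²·13 − (-25)²:  R² = (625 + 428) / 13 = 81
R = √81 = 9  ⇒  r_B = 9 − 5 = 4

rB=4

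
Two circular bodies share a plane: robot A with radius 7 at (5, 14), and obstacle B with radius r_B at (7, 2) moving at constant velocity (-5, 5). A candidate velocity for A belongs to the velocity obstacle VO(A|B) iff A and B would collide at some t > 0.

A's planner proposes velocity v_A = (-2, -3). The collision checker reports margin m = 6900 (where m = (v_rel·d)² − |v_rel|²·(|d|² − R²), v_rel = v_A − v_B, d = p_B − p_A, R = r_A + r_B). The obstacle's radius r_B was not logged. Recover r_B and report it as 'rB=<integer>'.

m = 6900
d = (2, -12);  v_rel = (3, -8),  |v_rel|² = 73
v_rel×d = (3)·(-12) − (-8)·(2) = -20
since m = R²·73 − (-20)²:  R² = (400 + 6900) / 73 = 100
R = √100 = 10  ⇒  r_B = 10 − 7 = 3

rB=3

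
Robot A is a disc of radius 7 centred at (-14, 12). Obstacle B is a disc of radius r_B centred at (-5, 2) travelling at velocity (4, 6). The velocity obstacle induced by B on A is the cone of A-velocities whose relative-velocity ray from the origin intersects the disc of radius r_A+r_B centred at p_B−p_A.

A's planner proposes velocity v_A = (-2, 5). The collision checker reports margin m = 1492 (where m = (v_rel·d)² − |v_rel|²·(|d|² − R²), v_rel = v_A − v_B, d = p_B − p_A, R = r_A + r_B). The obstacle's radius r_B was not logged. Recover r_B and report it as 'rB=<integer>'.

m = 1492
d = (9, -10);  v_rel = (-6, -1),  |v_rel|² = 37
v_rel×d = (-6)·(-10) − (-1)·(9) = 69
since m = R²·37 − 69²:  R² = (4761 + 1492) / 37 = 169
R = √169 = 13  ⇒  r_B = 13 − 7 = 6

rB=6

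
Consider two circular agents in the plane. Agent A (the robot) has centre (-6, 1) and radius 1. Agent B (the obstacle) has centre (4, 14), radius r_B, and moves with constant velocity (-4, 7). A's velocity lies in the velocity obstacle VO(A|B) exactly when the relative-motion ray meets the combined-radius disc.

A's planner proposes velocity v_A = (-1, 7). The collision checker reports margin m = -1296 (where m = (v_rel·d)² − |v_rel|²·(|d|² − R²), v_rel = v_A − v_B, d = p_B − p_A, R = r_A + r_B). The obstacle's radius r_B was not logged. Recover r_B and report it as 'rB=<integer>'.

m = -1296
d = (10, 13);  v_rel = (3, 0),  |v_rel|² = 9
v_rel×d = (3)·(13) − (0)·(10) = 39
since m = R²·9 − 39²:  R² = (1521 + -1296) / 9 = 25
R = √25 = 5  ⇒  r_B = 5 − 1 = 4

rB=4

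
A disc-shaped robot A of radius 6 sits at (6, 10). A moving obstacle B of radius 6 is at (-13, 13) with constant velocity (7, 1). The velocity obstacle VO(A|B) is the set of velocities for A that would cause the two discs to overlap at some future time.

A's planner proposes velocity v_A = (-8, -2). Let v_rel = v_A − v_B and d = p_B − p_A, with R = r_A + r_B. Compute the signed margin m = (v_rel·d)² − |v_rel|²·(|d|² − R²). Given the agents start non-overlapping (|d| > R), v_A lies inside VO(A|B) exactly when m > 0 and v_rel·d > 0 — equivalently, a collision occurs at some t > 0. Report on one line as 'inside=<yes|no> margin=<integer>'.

d = (-19, 3),  |d|² = 370;  R = 6+6 = 12,  c = 370−12² = 226
v_rel = (-15, -3),  |v_rel|² = 234;  v_rel·d = (-15)·(-19) + (-3)·(3) = 276
234·t² − 552·t + 226 = 0  ⇒  m = 276² − 234·226 = 23292
m = 23292 > 0,  v_rel·d = 276 > 0  ⇒  inside

inside=yes margin=23292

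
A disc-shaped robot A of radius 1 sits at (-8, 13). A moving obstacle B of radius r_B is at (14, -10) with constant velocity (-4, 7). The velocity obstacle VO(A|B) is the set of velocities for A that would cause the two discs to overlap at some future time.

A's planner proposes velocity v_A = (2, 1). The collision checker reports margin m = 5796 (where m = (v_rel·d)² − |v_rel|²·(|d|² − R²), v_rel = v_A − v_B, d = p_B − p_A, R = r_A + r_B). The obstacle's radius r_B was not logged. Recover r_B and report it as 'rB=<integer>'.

m = 5796
d = (22, -23);  v_rel = (6, -6),  |v_rel|² = 72
v_rel×d = (6)·(-23) − (-6)·(22) = -6
since m = R²·72 − (-6)²:  R² = (36 + 5796) / 72 = 81
R = √81 = 9  ⇒  r_B = 9 − 1 = 8

rB=8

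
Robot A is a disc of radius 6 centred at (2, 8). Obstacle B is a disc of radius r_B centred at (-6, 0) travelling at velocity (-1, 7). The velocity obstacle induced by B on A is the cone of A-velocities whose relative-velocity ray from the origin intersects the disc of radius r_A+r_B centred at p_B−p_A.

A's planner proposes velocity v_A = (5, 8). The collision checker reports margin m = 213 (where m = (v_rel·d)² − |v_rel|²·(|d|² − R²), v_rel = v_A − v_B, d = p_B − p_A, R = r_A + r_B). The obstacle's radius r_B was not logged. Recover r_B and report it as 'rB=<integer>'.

m = 213
d = (-8, -8);  v_rel = (6, 1),  |v_rel|² = 37
v_rel×d = (6)·(-8) − (1)·(-8) = -40
since m = R²·37 − (-40)²:  R² = (1600 + 213) / 37 = 49
R = √49 = 7  ⇒  r_B = 7 − 6 = 1

rB=1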